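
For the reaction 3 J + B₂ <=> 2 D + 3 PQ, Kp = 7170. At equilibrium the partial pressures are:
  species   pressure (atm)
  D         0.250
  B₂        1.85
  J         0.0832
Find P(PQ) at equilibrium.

P(PQ) = 4.96 atm

At equilibrium, Kp = P(D)²·P(PQ)³ / (P(J)³·P(B₂)) = 7170.
(0.250)²·(P(PQ))³ / ((0.0832)³·(1.85)) = 7170
P(PQ)³ = 122 ⇒ P(PQ) = 4.96 atm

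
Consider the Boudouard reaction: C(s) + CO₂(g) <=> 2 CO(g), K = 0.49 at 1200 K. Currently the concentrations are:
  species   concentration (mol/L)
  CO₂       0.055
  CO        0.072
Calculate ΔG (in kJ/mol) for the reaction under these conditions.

ΔG = -16.4 kJ/mol

(C is a pure solid — omitted from Q.)
Q = [CO]² / [CO₂] = (0.072)² / (0.055) = 0.0943
ΔG = RT ln(Q/K) = (8.314 J mol⁻¹ K⁻¹)(1200 K) × ln(0.0943/0.49)
   = (9.977 kJ/mol)(-1.648) = -16.4 kJ/mol
ΔG < 0, so the forward reaction is spontaneous (proceeds forward).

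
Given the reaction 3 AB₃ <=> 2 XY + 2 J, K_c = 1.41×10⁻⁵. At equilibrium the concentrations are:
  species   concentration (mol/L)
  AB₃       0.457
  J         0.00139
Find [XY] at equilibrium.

At equilibrium, K_c = [XY]²·[J]² / [AB₃]³ = 1.41×10⁻⁵.
([XY])²·(0.00139)² / (0.457)³ = 1.41×10⁻⁵
[XY]² = 0.697 ⇒ [XY] = 0.835 mol/L

[XY] = 0.835 mol/L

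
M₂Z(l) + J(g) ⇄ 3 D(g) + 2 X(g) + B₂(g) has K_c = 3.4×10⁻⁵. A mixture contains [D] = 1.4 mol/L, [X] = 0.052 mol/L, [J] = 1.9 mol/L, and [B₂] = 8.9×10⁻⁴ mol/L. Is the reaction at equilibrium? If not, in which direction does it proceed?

toward products

(M₂Z is a pure liquid — omitted from Q_c.)
Q_c = [D]³·[X]²·[B₂] / [J] = (1.4)³·(0.052)²·(8.9×10⁻⁴) / (1.9) = 3.5×10⁻⁶
Q_c = 3.5×10⁻⁶ < K_c = 3.4×10⁻⁵, so the forward reaction proceeds.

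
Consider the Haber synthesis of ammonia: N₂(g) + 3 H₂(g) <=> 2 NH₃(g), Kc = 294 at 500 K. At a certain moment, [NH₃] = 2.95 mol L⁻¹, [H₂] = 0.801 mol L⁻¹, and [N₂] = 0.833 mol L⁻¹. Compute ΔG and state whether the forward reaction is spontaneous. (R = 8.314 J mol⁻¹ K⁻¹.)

Qc = [NH₃]² / ([N₂]·[H₂]³) = (2.95)² / ((0.833)·(0.801)³) = 20.3
ΔG = RT ln(Qc/Kc) = (8.314 J mol⁻¹ K⁻¹)(500 K) × ln(20.3/294)
   = (4.157 kJ/mol)(-2.673) = -11.1 kJ/mol
ΔG < 0, so the forward reaction is spontaneous (proceeds forward).

ΔG = -11.1 kJ/mol; the forward reaction is spontaneous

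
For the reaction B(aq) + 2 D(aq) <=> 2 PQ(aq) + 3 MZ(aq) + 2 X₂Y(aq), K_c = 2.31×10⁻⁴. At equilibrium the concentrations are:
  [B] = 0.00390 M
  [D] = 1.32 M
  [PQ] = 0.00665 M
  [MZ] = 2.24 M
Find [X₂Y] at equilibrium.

[X₂Y] = 0.0562 M

At equilibrium, K_c = [PQ]²·[MZ]³·[X₂Y]² / ([B]·[D]²) = 2.31×10⁻⁴.
(0.00665)²·(2.24)³·([X₂Y])² / ((0.00390)·(1.32)²) = 2.31×10⁻⁴
[X₂Y]² = 0.00316 ⇒ [X₂Y] = 0.0562 M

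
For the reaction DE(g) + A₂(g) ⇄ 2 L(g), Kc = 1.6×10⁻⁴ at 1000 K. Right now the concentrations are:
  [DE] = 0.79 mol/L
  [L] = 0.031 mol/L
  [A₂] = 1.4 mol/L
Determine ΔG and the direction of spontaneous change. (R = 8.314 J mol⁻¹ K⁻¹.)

Qc = [L]² / ([DE]·[A₂]) = (0.031)² / ((0.79)·(1.4)) = 8.69×10⁻⁴
ΔG = RT ln(Qc/Kc) = (8.314 J mol⁻¹ K⁻¹)(1000 K) × ln(8.69×10⁻⁴/1.6×10⁻⁴)
   = (8.314 kJ/mol)(1.692) = 14.1 kJ/mol
ΔG > 0, so the forward reaction is non-spontaneous (proceeds in reverse).

ΔG = 14.1 kJ/mol; the forward reaction is non-spontaneous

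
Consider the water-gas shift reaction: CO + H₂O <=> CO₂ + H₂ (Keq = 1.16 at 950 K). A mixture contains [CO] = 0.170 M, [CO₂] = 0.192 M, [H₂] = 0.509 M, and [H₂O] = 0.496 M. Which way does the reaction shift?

Q = [CO₂]·[H₂] / ([CO]·[H₂O]) = (0.192)·(0.509) / ((0.170)·(0.496)) = 1.16
Q = 1.16 = Keq, so the system is already at equilibrium.

neither direction; the system is at equilibrium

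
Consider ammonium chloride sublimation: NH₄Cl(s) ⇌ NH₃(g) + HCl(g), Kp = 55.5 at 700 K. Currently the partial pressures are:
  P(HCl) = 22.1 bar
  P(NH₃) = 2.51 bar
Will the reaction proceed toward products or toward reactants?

at equilibrium

(NH₄Cl is a pure solid — omitted from Qp.)
Qp = P(NH₃)·P(HCl) = (2.51)·(22.1) = 55.5
Qp = 55.5 = Kp, so the system is already at equilibrium.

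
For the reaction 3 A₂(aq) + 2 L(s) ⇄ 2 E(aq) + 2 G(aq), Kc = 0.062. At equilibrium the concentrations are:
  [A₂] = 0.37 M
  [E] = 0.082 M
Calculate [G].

(L is a pure solid — omitted from Kc.)
At equilibrium, Kc = [E]²·[G]² / [A₂]³ = 0.062.
(0.082)²·([G])² / (0.37)³ = 0.062
[G]² = 0.467 ⇒ [G] = 0.68 M

[G] = 0.68 M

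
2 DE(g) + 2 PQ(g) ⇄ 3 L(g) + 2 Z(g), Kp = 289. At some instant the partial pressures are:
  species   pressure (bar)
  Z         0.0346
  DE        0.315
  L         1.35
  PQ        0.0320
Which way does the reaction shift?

toward products

Qp = P(L)³·P(Z)² / (P(DE)²·P(PQ)²) = (1.35)³·(0.0346)² / ((0.315)²·(0.0320)²) = 29.0
Qp = 29.0 < Kp = 289, so the forward reaction proceeds.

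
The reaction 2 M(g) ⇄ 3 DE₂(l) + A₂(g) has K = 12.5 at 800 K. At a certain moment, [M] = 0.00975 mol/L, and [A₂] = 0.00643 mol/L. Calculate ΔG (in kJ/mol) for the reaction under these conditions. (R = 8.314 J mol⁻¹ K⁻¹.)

(DE₂ is a pure liquid — omitted from Q.)
Q = [A₂] / [M]² = (0.00643) / (0.00975)² = 67.6
ΔG = RT ln(Q/K) = (8.314 J mol⁻¹ K⁻¹)(800 K) × ln(67.6/12.5)
   = (6.651 kJ/mol)(1.688) = 11.2 kJ/mol
ΔG > 0, so the forward reaction is non-spontaneous (proceeds in reverse).

ΔG = 11.2 kJ/mol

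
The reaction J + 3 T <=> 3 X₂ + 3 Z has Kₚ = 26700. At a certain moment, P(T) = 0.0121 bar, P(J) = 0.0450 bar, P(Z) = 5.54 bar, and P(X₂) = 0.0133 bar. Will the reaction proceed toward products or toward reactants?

Qₚ = P(X₂)³·P(Z)³ / (P(J)·P(T)³) = (0.0133)³·(5.54)³ / ((0.0450)·(0.0121)³) = 5020
Qₚ = 5020 < Kₚ = 26700, so the forward reaction proceeds.

to the right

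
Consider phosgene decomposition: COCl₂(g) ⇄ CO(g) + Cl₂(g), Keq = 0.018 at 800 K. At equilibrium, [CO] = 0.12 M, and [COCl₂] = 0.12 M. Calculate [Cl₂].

[Cl₂] = 0.018 M

At equilibrium, Keq = [CO]·[Cl₂] / [COCl₂] = 0.018.
(0.12)·([Cl₂]) / (0.12) = 0.018
[Cl₂] = 0.0180 = 0.018 M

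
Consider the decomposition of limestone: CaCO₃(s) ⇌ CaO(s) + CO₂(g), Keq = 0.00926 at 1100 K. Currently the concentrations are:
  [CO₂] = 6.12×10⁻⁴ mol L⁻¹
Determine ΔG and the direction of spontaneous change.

ΔG = -24.8 kJ/mol; the forward reaction is spontaneous

(CaCO₃, CaO are pure solids — omitted from Q.)
Q = [CO₂] = 6.12×10⁻⁴
ΔG = RT ln(Q/Keq) = (8.314 J mol⁻¹ K⁻¹)(1100 K) × ln(6.12×10⁻⁴/0.00926)
   = (9.145 kJ/mol)(-2.717) = -24.8 kJ/mol
ΔG < 0, so the forward reaction is spontaneous (proceeds forward).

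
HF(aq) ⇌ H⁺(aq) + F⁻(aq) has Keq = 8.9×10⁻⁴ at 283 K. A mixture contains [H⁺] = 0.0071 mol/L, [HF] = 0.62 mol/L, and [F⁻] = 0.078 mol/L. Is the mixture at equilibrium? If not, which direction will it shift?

yes, at equilibrium

Q = [H⁺]·[F⁻] / [HF] = (0.0071)·(0.078) / (0.62) = 8.9×10⁻⁴
Q = 8.9×10⁻⁴ = Keq; the system is at equilibrium.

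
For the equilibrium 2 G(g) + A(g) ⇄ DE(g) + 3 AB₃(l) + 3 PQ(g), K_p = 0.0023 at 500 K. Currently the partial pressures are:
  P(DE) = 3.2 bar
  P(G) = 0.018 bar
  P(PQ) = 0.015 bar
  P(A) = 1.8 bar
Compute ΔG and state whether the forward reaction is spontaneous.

ΔG = 8.67 kJ/mol; the forward reaction is non-spontaneous

(AB₃ is a pure liquid — omitted from Q_p.)
Q_p = P(DE)·P(PQ)³ / (P(G)²·P(A)) = (3.2)·(0.015)³ / ((0.018)²·(1.8)) = 0.0185
ΔG = RT ln(Q_p/K_p) = (8.314 J mol⁻¹ K⁻¹)(500 K) × ln(0.0185/0.0023)
   = (4.157 kJ/mol)(2.085) = 8.67 kJ/mol
ΔG > 0, so the forward reaction is non-spontaneous (proceeds in reverse).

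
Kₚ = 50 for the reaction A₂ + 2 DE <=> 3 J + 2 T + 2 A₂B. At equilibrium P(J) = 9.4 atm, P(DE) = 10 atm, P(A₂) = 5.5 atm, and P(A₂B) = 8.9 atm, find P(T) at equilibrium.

P(T) = 0.65 atm

At equilibrium, Kₚ = P(J)³·P(T)²·P(A₂B)² / (P(A₂)·P(DE)²) = 50.
(9.4)³·(P(T))²·(8.9)² / ((5.5)·(10)²) = 50
P(T)² = 0.418 ⇒ P(T) = 0.65 atm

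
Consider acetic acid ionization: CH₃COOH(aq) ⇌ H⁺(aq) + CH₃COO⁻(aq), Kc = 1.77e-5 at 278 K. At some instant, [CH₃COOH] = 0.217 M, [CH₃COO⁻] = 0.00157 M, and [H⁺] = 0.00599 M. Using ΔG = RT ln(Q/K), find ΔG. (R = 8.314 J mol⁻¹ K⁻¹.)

ΔG = 2.07 kJ/mol

Qc = [H⁺]·[CH₃COO⁻] / [CH₃COOH] = (0.00599)·(0.00157) / (0.217) = 4.33e-5
ΔG = RT ln(Qc/Kc) = (8.314 J mol⁻¹ K⁻¹)(278 K) × ln(4.33e-5/1.77e-5)
   = (2.311 kJ/mol)(0.8946) = 2.07 kJ/mol
ΔG > 0, so the forward reaction is non-spontaneous (proceeds in reverse).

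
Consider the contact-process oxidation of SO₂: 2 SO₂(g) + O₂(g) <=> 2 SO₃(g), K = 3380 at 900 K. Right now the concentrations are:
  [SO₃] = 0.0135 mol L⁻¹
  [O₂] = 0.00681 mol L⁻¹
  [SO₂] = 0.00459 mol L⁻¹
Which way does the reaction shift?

Q = [SO₃]² / ([SO₂]²·[O₂]) = (0.0135)² / ((0.00459)²·(0.00681)) = 1270
Q = 1270 < K = 3380, so the forward reaction proceeds.

in the forward direction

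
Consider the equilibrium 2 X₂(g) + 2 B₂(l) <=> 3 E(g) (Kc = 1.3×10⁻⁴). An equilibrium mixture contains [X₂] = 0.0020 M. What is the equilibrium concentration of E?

(B₂ is a pure liquid — omitted from Kc.)
At equilibrium, Kc = [E]³ / [X₂]² = 1.3×10⁻⁴.
([E])³ / (0.0020)² = 1.3×10⁻⁴
[E]³ = 5.20×10⁻¹⁰ ⇒ [E] = 8.0×10⁻⁴ M

[E] = 8.0×10⁻⁴ M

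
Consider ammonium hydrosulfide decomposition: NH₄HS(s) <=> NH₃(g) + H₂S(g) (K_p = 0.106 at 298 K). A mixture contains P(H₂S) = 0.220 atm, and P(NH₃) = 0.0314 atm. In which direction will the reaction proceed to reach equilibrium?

(NH₄HS is a pure solid — omitted from Q_p.)
Q_p = P(NH₃)·P(H₂S) = (0.0314)·(0.220) = 0.00691
Q_p = 0.00691 < K_p = 0.106, so the forward reaction proceeds.

in the forward direction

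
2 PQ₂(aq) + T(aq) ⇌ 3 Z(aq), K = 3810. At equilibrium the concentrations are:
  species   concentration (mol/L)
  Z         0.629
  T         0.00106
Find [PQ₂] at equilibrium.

At equilibrium, K = [Z]³ / ([PQ₂]²·[T]) = 3810.
(0.629)³ / (([PQ₂])²·(0.00106)) = 3810
[PQ₂]² = 0.0616 ⇒ [PQ₂] = 0.248 mol/L

[PQ₂] = 0.248 mol/L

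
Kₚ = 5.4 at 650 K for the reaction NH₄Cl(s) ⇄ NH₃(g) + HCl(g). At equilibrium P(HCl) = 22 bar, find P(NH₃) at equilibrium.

(NH₄Cl is a pure solid — omitted from Kₚ.)
At equilibrium, Kₚ = P(NH₃)·P(HCl) = 5.4.
(P(NH₃))·(22) = 5.4
P(NH₃) = 0.245 = 0.25 bar

P(NH₃) = 0.25 bar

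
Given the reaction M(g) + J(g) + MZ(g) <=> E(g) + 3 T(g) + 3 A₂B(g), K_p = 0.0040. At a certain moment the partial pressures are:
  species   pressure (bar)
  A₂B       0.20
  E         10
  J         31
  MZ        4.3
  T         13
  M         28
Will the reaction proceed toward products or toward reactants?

Q_p = P(E)·P(T)³·P(A₂B)³ / (P(M)·P(J)·P(MZ)) = (10)·(13)³·(0.20)³ / ((28)·(31)·(4.3)) = 0.047
Q_p = 0.047 > K_p = 0.0040, so the reverse reaction proceeds.

reverse (toward reactants)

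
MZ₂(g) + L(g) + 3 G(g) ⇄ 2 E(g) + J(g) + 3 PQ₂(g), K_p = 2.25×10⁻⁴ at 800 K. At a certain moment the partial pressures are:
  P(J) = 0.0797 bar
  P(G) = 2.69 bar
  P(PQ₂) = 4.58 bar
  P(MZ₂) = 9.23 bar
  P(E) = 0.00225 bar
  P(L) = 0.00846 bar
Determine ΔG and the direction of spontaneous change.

ΔG = -14.5 kJ/mol; the forward reaction is spontaneous

Q_p = P(E)²·P(J)·P(PQ₂)³ / (P(MZ₂)·P(L)·P(G)³) = (0.00225)²·(0.0797)·(4.58)³ / ((9.23)·(0.00846)·(2.69)³) = 2.55×10⁻⁵
ΔG = RT ln(Q_p/K_p) = (8.314 J mol⁻¹ K⁻¹)(800 K) × ln(2.55×10⁻⁵/2.25×10⁻⁴)
   = (6.651 kJ/mol)(-2.177) = -14.5 kJ/mol
ΔG < 0, so the forward reaction is spontaneous (proceeds forward).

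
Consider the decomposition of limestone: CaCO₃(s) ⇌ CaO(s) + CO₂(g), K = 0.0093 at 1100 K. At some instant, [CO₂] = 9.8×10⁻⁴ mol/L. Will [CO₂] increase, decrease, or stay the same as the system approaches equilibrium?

(CaCO₃, CaO are pure solids — omitted from Q.)
Q = [CO₂] = 9.8×10⁻⁴
Q = 9.8×10⁻⁴ < K = 0.0093: net forward reaction.
CO₂ is a product, so it increases.

increase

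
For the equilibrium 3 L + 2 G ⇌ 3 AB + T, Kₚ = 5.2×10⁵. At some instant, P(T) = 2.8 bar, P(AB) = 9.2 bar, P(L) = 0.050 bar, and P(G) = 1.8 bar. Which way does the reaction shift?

reverse (toward reactants)

Qₚ = P(AB)³·P(T) / (P(L)³·P(G)²) = (9.2)³·(2.8) / ((0.050)³·(1.8)²) = 5.4×10⁶
Qₚ = 5.4×10⁶ > Kₚ = 5.2×10⁵, so the reverse reaction proceeds.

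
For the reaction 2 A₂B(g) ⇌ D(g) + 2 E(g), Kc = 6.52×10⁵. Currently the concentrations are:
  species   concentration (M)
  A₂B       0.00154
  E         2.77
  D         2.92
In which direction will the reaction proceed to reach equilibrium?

to the left

Qc = [D]·[E]² / [A₂B]² = (2.92)·(2.77)² / (0.00154)² = 9.45×10⁶
Qc = 9.45×10⁶ > Kc = 6.52×10⁵, so the reverse reaction proceeds.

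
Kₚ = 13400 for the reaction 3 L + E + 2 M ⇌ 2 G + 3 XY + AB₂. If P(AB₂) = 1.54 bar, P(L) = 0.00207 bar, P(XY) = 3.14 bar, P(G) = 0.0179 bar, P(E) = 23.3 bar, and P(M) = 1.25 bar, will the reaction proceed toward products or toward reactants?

to the left

Qₚ = P(G)²·P(XY)³·P(AB₂) / (P(L)³·P(E)·P(M)²) = (0.0179)²·(3.14)³·(1.54) / ((0.00207)³·(23.3)·(1.25)²) = 47300
Qₚ = 47300 > Kₚ = 13400, so the reverse reaction proceeds.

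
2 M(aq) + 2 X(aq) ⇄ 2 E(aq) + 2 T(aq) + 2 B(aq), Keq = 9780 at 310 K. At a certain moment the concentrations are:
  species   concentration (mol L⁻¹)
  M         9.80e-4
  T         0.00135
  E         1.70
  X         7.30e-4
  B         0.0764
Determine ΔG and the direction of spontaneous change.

ΔG = 4.68 kJ/mol; the forward reaction is non-spontaneous

Q = [E]²·[T]²·[B]² / ([M]²·[X]²) = (1.70)²·(0.00135)²·(0.0764)² / ((9.80e-4)²·(7.30e-4)²) = 60100
ΔG = RT ln(Q/Keq) = (8.314 J mol⁻¹ K⁻¹)(310 K) × ln(60100/9780)
   = (2.577 kJ/mol)(1.816) = 4.68 kJ/mol
ΔG > 0, so the forward reaction is non-spontaneous (proceeds in reverse).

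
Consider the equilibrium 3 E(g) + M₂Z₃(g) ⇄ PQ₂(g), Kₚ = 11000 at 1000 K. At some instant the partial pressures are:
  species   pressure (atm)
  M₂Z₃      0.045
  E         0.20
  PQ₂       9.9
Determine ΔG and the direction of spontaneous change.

Qₚ = P(PQ₂) / (P(E)³·P(M₂Z₃)) = (9.9) / ((0.20)³·(0.045)) = 27500
ΔG = RT ln(Qₚ/Kₚ) = (8.314 J mol⁻¹ K⁻¹)(1000 K) × ln(27500/11000)
   = (8.314 kJ/mol)(0.9163) = 7.62 kJ/mol
ΔG > 0, so the forward reaction is non-spontaneous (proceeds in reverse).

ΔG = 7.62 kJ/mol; the forward reaction is non-spontaneous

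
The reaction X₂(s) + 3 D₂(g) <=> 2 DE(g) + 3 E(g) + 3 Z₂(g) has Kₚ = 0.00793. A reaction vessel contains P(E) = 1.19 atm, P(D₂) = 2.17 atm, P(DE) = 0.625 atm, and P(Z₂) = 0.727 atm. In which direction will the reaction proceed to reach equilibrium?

(X₂ is a pure solid — omitted from Qₚ.)
Qₚ = P(DE)²·P(E)³·P(Z₂)³ / P(D₂)³ = (0.625)²·(1.19)³·(0.727)³ / (2.17)³ = 0.0248
Qₚ = 0.0248 > Kₚ = 0.00793, so the reverse reaction proceeds.

to the left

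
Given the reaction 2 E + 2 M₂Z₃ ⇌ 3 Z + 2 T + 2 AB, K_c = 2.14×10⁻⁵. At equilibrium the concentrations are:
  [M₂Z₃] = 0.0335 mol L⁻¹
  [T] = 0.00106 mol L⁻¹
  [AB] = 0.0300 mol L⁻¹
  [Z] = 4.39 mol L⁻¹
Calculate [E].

At equilibrium, K_c = [Z]³·[T]²·[AB]² / ([E]²·[M₂Z₃]²) = 2.14×10⁻⁵.
(4.39)³·(0.00106)²·(0.0300)² / (([E])²·(0.0335)²) = 2.14×10⁻⁵
[E]² = 3.56 ⇒ [E] = 1.89 mol L⁻¹

[E] = 1.89 mol L⁻¹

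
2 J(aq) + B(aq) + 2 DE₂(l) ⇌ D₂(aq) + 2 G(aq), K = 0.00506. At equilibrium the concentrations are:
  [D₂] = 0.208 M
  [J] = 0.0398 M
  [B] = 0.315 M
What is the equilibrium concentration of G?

(DE₂ is a pure liquid — omitted from K.)
At equilibrium, K = [D₂]·[G]² / ([J]²·[B]) = 0.00506.
(0.208)·([G])² / ((0.0398)²·(0.315)) = 0.00506
[G]² = 1.21×10⁻⁵ ⇒ [G] = 0.00348 M

[G] = 0.00348 M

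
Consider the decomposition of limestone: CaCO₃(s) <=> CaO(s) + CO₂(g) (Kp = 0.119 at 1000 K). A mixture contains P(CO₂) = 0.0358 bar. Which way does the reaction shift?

forward (toward products)

(CaCO₃, CaO are pure solids — omitted from Qp.)
Qp = P(CO₂) = 0.0358
Qp = 0.0358 < Kp = 0.119, so the forward reaction proceeds.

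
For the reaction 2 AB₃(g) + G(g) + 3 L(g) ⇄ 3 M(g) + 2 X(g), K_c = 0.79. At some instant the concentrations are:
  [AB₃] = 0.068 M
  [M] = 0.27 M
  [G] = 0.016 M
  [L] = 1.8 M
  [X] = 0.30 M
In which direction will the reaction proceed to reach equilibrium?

Q_c = [M]³·[X]² / ([AB₃]²·[G]·[L]³) = (0.27)³·(0.30)² / ((0.068)²·(0.016)·(1.8)³) = 4.1
Q_c = 4.1 > K_c = 0.79, so the reverse reaction proceeds.

to the left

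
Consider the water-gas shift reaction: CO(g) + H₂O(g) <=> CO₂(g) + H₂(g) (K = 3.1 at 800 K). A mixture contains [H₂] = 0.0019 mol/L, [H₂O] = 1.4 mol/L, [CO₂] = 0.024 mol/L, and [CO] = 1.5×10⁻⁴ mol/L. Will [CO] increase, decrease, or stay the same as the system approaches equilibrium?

Q = [CO₂]·[H₂] / ([CO]·[H₂O]) = (0.024)·(0.0019) / ((1.5×10⁻⁴)·(1.4)) = 0.22
Q = 0.22 < K = 3.1: net forward reaction.
CO is a reactant, so it decreases.

decrease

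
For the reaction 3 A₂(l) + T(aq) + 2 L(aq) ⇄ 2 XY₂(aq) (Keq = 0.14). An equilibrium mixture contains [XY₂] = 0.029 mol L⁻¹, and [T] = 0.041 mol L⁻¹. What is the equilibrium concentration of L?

(A₂ is a pure liquid — omitted from Keq.)
At equilibrium, Keq = [XY₂]² / ([T]·[L]²) = 0.14.
(0.029)² / ((0.041)·([L])²) = 0.14
[L]² = 0.147 ⇒ [L] = 0.38 mol L⁻¹

[L] = 0.38 mol L⁻¹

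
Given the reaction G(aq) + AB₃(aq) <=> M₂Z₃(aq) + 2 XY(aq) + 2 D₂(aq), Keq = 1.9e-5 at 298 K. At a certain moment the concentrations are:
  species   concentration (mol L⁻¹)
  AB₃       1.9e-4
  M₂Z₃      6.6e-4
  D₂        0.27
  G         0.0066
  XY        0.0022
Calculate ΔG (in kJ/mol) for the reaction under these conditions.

ΔG = 5.65 kJ/mol

Q = [M₂Z₃]·[XY]²·[D₂]² / ([G]·[AB₃]) = (6.6e-4)·(0.0022)²·(0.27)² / ((0.0066)·(1.9e-4)) = 1.86e-4
ΔG = RT ln(Q/Keq) = (8.314 J mol⁻¹ K⁻¹)(298 K) × ln(1.86e-4/1.9e-5)
   = (2.478 kJ/mol)(2.281) = 5.65 kJ/mol
ΔG > 0, so the forward reaction is non-spontaneous (proceeds in reverse).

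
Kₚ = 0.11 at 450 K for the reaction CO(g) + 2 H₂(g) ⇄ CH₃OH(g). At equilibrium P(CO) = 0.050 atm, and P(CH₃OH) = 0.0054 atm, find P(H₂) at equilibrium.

P(H₂) = 0.99 atm

At equilibrium, Kₚ = P(CH₃OH) / (P(CO)·P(H₂)²) = 0.11.
(0.0054) / ((0.050)·(P(H₂))²) = 0.11
P(H₂)² = 0.982 ⇒ P(H₂) = 0.99 atm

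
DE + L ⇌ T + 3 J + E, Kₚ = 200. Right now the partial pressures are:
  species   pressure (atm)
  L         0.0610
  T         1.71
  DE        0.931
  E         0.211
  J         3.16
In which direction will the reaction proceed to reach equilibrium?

at equilibrium

Qₚ = P(T)·P(J)³·P(E) / (P(DE)·P(L)) = (1.71)·(3.16)³·(0.211) / ((0.931)·(0.0610)) = 200
Qₚ = 200 = Kₚ, so the system is already at equilibrium.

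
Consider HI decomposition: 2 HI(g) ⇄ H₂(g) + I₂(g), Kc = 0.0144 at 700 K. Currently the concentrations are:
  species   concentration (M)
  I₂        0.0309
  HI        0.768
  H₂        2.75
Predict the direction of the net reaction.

toward reactants

Qc = [H₂]·[I₂] / [HI]² = (2.75)·(0.0309) / (0.768)² = 0.144
Qc = 0.144 > Kc = 0.0144, so the reverse reaction proceeds.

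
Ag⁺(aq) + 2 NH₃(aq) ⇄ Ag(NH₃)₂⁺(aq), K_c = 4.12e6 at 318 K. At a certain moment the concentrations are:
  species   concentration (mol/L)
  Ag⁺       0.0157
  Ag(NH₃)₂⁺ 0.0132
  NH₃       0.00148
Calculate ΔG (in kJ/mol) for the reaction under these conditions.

ΔG = -6.27 kJ/mol

Q_c = [Ag(NH₃)₂⁺] / ([Ag⁺]·[NH₃]²) = (0.0132) / ((0.0157)·(0.00148)²) = 3.84e5
ΔG = RT ln(Q_c/K_c) = (8.314 J mol⁻¹ K⁻¹)(318 K) × ln(3.84e5/4.12e6)
   = (2.644 kJ/mol)(-2.373) = -6.27 kJ/mol
ΔG < 0, so the forward reaction is spontaneous (proceeds forward).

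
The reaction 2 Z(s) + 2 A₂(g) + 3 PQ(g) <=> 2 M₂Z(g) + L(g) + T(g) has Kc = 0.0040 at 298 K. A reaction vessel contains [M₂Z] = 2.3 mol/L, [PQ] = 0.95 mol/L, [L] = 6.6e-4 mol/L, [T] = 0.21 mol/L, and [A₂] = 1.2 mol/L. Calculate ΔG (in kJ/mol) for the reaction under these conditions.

(Z is a pure solid — omitted from Qc.)
Qc = [M₂Z]²·[L]·[T] / ([A₂]²·[PQ]³) = (2.3)²·(6.6e-4)·(0.21) / ((1.2)²·(0.95)³) = 5.94e-4
ΔG = RT ln(Qc/Kc) = (8.314 J mol⁻¹ K⁻¹)(298 K) × ln(5.94e-4/0.0040)
   = (2.478 kJ/mol)(-1.907) = -4.73 kJ/mol
ΔG < 0, so the forward reaction is spontaneous (proceeds forward).

ΔG = -4.73 kJ/mol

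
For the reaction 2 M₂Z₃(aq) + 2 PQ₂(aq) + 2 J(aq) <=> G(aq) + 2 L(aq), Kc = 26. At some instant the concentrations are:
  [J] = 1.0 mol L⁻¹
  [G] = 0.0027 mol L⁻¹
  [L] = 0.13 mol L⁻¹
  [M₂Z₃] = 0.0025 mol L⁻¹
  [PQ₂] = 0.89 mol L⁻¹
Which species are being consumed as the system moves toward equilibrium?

Qc = [G]·[L]² / ([M₂Z₃]²·[PQ₂]²·[J]²) = (0.0027)·(0.13)² / ((0.0025)²·(0.89)²·(1.0)²) = 9.2
Qc = 9.2 < Kc = 26: net forward reaction.

M₂Z₃, PQ₂, J (reactants)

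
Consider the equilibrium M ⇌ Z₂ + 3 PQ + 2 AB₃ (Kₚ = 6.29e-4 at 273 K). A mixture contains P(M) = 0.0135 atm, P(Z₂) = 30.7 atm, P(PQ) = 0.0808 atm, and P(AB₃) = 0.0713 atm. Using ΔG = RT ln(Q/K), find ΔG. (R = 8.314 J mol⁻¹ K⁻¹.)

Qₚ = P(Z₂)·P(PQ)³·P(AB₃)² / P(M) = (30.7)·(0.0808)³·(0.0713)² / (0.0135) = 0.00610
ΔG = RT ln(Qₚ/Kₚ) = (8.314 J mol⁻¹ K⁻¹)(273 K) × ln(0.00610/6.29e-4)
   = (2.270 kJ/mol)(2.272) = 5.16 kJ/mol
ΔG > 0, so the forward reaction is non-spontaneous (proceeds in reverse).

ΔG = 5.16 kJ/mol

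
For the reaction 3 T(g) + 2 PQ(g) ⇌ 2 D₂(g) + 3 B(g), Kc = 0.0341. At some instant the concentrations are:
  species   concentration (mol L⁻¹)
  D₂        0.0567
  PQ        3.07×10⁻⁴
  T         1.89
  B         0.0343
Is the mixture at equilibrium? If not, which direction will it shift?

no; Q > K, reaction proceeds in reverse

Qc = [D₂]²·[B]³ / ([T]³·[PQ]²) = (0.0567)²·(0.0343)³ / ((1.89)³·(3.07×10⁻⁴)²) = 0.204
Qc = 0.204 > Kc = 0.0341: net reverse reaction.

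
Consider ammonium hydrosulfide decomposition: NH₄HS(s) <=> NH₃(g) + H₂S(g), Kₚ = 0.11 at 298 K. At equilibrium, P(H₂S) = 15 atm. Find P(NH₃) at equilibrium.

P(NH₃) = 0.0073 atm

(NH₄HS is a pure solid — omitted from Kₚ.)
At equilibrium, Kₚ = P(NH₃)·P(H₂S) = 0.11.
(P(NH₃))·(15) = 0.11
P(NH₃) = 0.00733 = 0.0073 atm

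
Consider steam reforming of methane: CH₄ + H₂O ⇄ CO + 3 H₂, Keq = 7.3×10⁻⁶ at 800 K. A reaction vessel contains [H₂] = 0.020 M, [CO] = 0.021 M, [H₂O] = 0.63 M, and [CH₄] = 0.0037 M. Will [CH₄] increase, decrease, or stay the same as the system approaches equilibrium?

Q = [CO]·[H₂]³ / ([CH₄]·[H₂O]) = (0.021)·(0.020)³ / ((0.0037)·(0.63)) = 7.2×10⁻⁵
Q = 7.2×10⁻⁵ > Keq = 7.3×10⁻⁶: net reverse reaction.
CH₄ is a reactant, so it increases.

increase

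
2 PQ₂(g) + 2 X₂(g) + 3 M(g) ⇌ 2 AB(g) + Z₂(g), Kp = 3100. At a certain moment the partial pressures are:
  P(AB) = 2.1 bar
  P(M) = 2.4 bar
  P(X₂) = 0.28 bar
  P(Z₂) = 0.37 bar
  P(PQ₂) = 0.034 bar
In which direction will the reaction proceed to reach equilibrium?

toward products

Qp = P(AB)²·P(Z₂) / (P(PQ₂)²·P(X₂)²·P(M)³) = (2.1)²·(0.37) / ((0.034)²·(0.28)²·(2.4)³) = 1300
Qp = 1300 < Kp = 3100, so the forward reaction proceeds.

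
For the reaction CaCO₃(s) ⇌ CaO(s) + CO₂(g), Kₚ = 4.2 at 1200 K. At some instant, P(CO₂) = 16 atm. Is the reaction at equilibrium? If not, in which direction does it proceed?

(CaCO₃, CaO are pure solids — omitted from Qₚ.)
Qₚ = P(CO₂) = 16
Qₚ = 16 > Kₚ = 4.2, so the reverse reaction proceeds.

to the left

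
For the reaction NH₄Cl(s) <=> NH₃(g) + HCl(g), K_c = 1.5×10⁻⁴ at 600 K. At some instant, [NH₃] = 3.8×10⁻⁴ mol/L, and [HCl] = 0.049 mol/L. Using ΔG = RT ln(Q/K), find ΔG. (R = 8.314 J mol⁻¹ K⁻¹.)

ΔG = -10.4 kJ/mol

(NH₄Cl is a pure solid — omitted from Q_c.)
Q_c = [NH₃]·[HCl] = (3.8×10⁻⁴)·(0.049) = 1.86×10⁻⁵
ΔG = RT ln(Q_c/K_c) = (8.314 J mol⁻¹ K⁻¹)(600 K) × ln(1.86×10⁻⁵/1.5×10⁻⁴)
   = (4.988 kJ/mol)(-2.087) = -10.4 kJ/mol
ΔG < 0, so the forward reaction is spontaneous (proceeds forward).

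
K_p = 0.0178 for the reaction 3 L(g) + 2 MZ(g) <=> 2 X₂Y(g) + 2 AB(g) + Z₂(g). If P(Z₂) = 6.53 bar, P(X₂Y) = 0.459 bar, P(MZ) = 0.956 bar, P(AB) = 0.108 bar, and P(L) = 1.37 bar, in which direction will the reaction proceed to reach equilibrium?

toward products

Q_p = P(X₂Y)²·P(AB)²·P(Z₂) / (P(L)³·P(MZ)²) = (0.459)²·(0.108)²·(6.53) / ((1.37)³·(0.956)²) = 0.00683
Q_p = 0.00683 < K_p = 0.0178, so the forward reaction proceeds.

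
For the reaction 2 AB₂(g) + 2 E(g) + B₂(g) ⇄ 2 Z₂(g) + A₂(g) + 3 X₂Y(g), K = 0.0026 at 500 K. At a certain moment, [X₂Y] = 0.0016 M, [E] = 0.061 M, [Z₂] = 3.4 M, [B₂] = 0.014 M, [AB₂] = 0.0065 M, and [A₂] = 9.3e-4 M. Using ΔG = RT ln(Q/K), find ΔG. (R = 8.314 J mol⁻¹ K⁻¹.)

Q = [Z₂]²·[A₂]·[X₂Y]³ / ([AB₂]²·[E]²·[B₂]) = (3.4)²·(9.3e-4)·(0.0016)³ / ((0.0065)²·(0.061)²·(0.014)) = 0.0200
ΔG = RT ln(Q/K) = (8.314 J mol⁻¹ K⁻¹)(500 K) × ln(0.0200/0.0026)
   = (4.157 kJ/mol)(2.040) = 8.48 kJ/mol
ΔG > 0, so the forward reaction is non-spontaneous (proceeds in reverse).

ΔG = 8.48 kJ/mol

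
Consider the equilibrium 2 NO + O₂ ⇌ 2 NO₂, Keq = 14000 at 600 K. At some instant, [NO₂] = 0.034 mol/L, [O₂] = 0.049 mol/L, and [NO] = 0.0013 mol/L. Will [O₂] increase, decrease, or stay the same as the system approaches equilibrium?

Q = [NO₂]² / ([NO]²·[O₂]) = (0.034)² / ((0.0013)²·(0.049)) = 14000
Q = 14000 = Keq; the system is at equilibrium.

stay the same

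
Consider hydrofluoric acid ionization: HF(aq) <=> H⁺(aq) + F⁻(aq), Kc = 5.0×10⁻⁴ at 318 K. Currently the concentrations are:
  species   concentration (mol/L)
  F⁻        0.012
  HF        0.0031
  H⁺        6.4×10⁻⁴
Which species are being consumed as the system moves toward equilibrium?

H⁺, F⁻ (products)

Qc = [H⁺]·[F⁻] / [HF] = (6.4×10⁻⁴)·(0.012) / (0.0031) = 0.0025
Qc = 0.0025 > Kc = 5.0×10⁻⁴: net reverse reaction.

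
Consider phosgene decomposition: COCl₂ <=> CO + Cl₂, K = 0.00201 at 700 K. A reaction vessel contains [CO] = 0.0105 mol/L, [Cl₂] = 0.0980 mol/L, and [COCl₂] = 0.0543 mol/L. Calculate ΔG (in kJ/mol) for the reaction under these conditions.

ΔG = 13.1 kJ/mol

Q = [CO]·[Cl₂] / [COCl₂] = (0.0105)·(0.0980) / (0.0543) = 0.0190
ΔG = RT ln(Q/K) = (8.314 J mol⁻¹ K⁻¹)(700 K) × ln(0.0190/0.00201)
   = (5.820 kJ/mol)(2.246) = 13.1 kJ/mol
ΔG > 0, so the forward reaction is non-spontaneous (proceeds in reverse).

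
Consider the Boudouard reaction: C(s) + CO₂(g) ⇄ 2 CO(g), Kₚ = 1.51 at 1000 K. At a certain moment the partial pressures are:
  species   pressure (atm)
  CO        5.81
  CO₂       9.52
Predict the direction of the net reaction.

(C is a pure solid — omitted from Qₚ.)
Qₚ = P(CO)² / P(CO₂) = (5.81)² / (9.52) = 3.55
Qₚ = 3.55 > Kₚ = 1.51, so the reverse reaction proceeds.

to the left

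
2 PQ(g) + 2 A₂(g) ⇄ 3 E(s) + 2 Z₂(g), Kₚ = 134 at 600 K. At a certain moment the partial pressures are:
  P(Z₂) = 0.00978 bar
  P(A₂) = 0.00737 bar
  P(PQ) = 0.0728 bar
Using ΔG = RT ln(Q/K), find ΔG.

(E is a pure solid — omitted from Qₚ.)
Qₚ = P(Z₂)² / (P(PQ)²·P(A₂)²) = (0.00978)² / ((0.0728)²·(0.00737)²) = 332
ΔG = RT ln(Qₚ/Kₚ) = (8.314 J mol⁻¹ K⁻¹)(600 K) × ln(332/134)
   = (4.988 kJ/mol)(0.9073) = 4.53 kJ/mol
ΔG > 0, so the forward reaction is non-spontaneous (proceeds in reverse).

ΔG = 4.53 kJ/mol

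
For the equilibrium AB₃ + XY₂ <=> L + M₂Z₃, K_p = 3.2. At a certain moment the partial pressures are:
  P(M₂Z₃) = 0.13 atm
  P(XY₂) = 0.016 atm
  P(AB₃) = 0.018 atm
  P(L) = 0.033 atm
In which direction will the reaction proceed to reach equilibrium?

to the left

Q_p = P(L)·P(M₂Z₃) / (P(AB₃)·P(XY₂)) = (0.033)·(0.13) / ((0.018)·(0.016)) = 15
Q_p = 15 > K_p = 3.2, so the reverse reaction proceeds.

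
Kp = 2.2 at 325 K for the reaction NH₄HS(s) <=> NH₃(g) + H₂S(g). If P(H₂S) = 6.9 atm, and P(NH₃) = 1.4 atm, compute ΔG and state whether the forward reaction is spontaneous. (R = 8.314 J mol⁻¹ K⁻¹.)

ΔG = 4.00 kJ/mol; the forward reaction is non-spontaneous

(NH₄HS is a pure solid — omitted from Qp.)
Qp = P(NH₃)·P(H₂S) = (1.4)·(6.9) = 9.66
ΔG = RT ln(Qp/Kp) = (8.314 J mol⁻¹ K⁻¹)(325 K) × ln(9.66/2.2)
   = (2.702 kJ/mol)(1.480) = 4.00 kJ/mol
ΔG > 0, so the forward reaction is non-spontaneous (proceeds in reverse).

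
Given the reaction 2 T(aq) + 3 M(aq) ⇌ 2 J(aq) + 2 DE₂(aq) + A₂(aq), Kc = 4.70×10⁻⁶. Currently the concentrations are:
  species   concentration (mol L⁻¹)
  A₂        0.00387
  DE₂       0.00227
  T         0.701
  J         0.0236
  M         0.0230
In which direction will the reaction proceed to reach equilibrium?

forward (toward products)

Qc = [J]²·[DE₂]²·[A₂] / ([T]²·[M]³) = (0.0236)²·(0.00227)²·(0.00387) / ((0.701)²·(0.0230)³) = 1.86×10⁻⁶
Qc = 1.86×10⁻⁶ < Kc = 4.70×10⁻⁶, so the forward reaction proceeds.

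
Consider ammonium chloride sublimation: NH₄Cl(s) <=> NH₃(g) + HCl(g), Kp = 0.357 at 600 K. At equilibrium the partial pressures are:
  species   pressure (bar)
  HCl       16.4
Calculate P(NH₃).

(NH₄Cl is a pure solid — omitted from Kp.)
At equilibrium, Kp = P(NH₃)·P(HCl) = 0.357.
(P(NH₃))·(16.4) = 0.357
P(NH₃) = 0.0218 bar

P(NH₃) = 0.0218 bar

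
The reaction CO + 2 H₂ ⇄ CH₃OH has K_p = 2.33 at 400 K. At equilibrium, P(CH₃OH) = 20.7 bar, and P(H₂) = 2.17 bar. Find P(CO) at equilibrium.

At equilibrium, K_p = P(CH₃OH) / (P(CO)·P(H₂)²) = 2.33.
(20.7) / ((P(CO))·(2.17)²) = 2.33
P(CO) = 1.89 bar

P(CO) = 1.89 bar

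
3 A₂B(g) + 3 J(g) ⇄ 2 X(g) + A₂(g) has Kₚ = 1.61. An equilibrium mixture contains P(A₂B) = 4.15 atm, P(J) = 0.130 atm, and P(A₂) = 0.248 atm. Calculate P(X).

At equilibrium, Kₚ = P(X)²·P(A₂) / (P(A₂B)³·P(J)³) = 1.61.
(P(X))²·(0.248) / ((4.15)³·(0.130)³) = 1.61
P(X)² = 1.02 ⇒ P(X) = 1.01 atm

P(X) = 1.01 atm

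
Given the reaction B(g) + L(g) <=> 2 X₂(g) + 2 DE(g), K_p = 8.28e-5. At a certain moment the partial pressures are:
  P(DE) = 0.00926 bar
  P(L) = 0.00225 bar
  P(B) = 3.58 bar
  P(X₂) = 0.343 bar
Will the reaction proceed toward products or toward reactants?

toward reactants

Q_p = P(X₂)²·P(DE)² / (P(B)·P(L)) = (0.343)²·(0.00926)² / ((3.58)·(0.00225)) = 0.00125
Q_p = 0.00125 > K_p = 8.28e-5, so the reverse reaction proceeds.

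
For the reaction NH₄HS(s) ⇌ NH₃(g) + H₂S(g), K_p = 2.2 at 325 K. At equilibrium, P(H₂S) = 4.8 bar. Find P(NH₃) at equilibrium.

P(NH₃) = 0.46 bar

(NH₄HS is a pure solid — omitted from K_p.)
At equilibrium, K_p = P(NH₃)·P(H₂S) = 2.2.
(P(NH₃))·(4.8) = 2.2
P(NH₃) = 0.458 = 0.46 bar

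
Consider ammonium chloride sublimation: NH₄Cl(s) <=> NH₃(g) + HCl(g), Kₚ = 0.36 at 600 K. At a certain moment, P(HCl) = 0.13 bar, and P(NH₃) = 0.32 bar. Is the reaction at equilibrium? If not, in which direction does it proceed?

(NH₄Cl is a pure solid — omitted from Qₚ.)
Qₚ = P(NH₃)·P(HCl) = (0.32)·(0.13) = 0.042
Qₚ = 0.042 < Kₚ = 0.36, so the forward reaction proceeds.

toward products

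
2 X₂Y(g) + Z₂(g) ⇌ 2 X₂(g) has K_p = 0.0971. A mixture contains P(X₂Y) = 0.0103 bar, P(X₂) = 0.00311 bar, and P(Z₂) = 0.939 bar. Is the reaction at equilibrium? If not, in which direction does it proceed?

Q_p = P(X₂)² / (P(X₂Y)²·P(Z₂)) = (0.00311)² / ((0.0103)²·(0.939)) = 0.0971
Q_p = 0.0971 = K_p, so the system is already at equilibrium.

neither direction; the system is at equilibrium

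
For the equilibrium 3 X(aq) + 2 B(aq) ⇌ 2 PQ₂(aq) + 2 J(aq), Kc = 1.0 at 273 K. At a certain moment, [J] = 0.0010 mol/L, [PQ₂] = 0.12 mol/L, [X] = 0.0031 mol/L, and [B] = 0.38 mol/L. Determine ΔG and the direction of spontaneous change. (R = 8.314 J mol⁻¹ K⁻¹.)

Qc = [PQ₂]²·[J]² / ([X]³·[B]²) = (0.12)²·(0.0010)² / ((0.0031)³·(0.38)²) = 3.35
ΔG = RT ln(Qc/Kc) = (8.314 J mol⁻¹ K⁻¹)(273 K) × ln(3.35/1.0)
   = (2.270 kJ/mol)(1.209) = 2.74 kJ/mol
ΔG > 0, so the forward reaction is non-spontaneous (proceeds in reverse).

ΔG = 2.74 kJ/mol; the forward reaction is non-spontaneous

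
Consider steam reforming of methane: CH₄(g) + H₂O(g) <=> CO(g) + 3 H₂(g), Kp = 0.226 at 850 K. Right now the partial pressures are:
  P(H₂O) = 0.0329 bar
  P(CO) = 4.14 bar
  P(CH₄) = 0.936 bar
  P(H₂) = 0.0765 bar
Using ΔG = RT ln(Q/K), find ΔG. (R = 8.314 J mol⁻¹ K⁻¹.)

ΔG = -9.35 kJ/mol

Qp = P(CO)·P(H₂)³ / (P(CH₄)·P(H₂O)) = (4.14)·(0.0765)³ / ((0.936)·(0.0329)) = 0.0602
ΔG = RT ln(Qp/Kp) = (8.314 J mol⁻¹ K⁻¹)(850 K) × ln(0.0602/0.226)
   = (7.067 kJ/mol)(-1.323) = -9.35 kJ/mol
ΔG < 0, so the forward reaction is spontaneous (proceeds forward).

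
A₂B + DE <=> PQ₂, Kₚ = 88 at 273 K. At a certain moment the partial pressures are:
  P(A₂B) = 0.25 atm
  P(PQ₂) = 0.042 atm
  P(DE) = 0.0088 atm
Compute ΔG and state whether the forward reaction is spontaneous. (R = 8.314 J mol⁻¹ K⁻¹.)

Qₚ = P(PQ₂) / (P(A₂B)·P(DE)) = (0.042) / ((0.25)·(0.0088)) = 19.1
ΔG = RT ln(Qₚ/Kₚ) = (8.314 J mol⁻¹ K⁻¹)(273 K) × ln(19.1/88)
   = (2.270 kJ/mol)(-1.528) = -3.47 kJ/mol
ΔG < 0, so the forward reaction is spontaneous (proceeds forward).

ΔG = -3.47 kJ/mol; the forward reaction is spontaneous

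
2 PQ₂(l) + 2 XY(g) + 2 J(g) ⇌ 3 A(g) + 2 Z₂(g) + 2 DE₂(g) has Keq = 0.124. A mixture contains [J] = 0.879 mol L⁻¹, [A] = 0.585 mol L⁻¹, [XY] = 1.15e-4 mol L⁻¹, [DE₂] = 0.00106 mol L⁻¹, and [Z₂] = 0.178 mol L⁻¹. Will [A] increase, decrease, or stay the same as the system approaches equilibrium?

(PQ₂ is a pure liquid — omitted from Q.)
Q = [A]³·[Z₂]²·[DE₂]² / ([XY]²·[J]²) = (0.585)³·(0.178)²·(0.00106)² / ((1.15e-4)²·(0.879)²) = 0.698
Q = 0.698 > Keq = 0.124: net reverse reaction.
A is a product, so it decreases.

decrease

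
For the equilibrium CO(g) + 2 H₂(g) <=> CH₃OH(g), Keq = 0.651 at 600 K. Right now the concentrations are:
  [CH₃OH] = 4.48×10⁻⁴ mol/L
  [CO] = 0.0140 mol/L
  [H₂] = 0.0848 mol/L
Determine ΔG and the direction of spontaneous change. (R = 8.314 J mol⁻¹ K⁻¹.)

ΔG = 9.59 kJ/mol; the forward reaction is non-spontaneous

Q = [CH₃OH] / ([CO]·[H₂]²) = (4.48×10⁻⁴) / ((0.0140)·(0.0848)²) = 4.45
ΔG = RT ln(Q/Keq) = (8.314 J mol⁻¹ K⁻¹)(600 K) × ln(4.45/0.651)
   = (4.988 kJ/mol)(1.922) = 9.59 kJ/mol
ΔG > 0, so the forward reaction is non-spontaneous (proceeds in reverse).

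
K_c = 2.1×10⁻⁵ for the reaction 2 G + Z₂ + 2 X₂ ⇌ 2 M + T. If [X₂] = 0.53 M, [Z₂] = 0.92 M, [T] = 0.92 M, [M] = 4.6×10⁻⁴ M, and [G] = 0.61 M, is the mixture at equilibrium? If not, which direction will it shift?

no; Q < K, reaction proceeds forward

Q_c = [M]²·[T] / ([G]²·[Z₂]·[X₂]²) = (4.6×10⁻⁴)²·(0.92) / ((0.61)²·(0.92)·(0.53)²) = 2.0×10⁻⁶
Q_c = 2.0×10⁻⁶ < K_c = 2.1×10⁻⁵: net forward reaction.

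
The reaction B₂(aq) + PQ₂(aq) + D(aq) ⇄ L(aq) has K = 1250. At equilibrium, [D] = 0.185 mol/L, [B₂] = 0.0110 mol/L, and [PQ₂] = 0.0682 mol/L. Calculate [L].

[L] = 0.173 mol/L

At equilibrium, K = [L] / ([B₂]·[PQ₂]·[D]) = 1250.
([L]) / ((0.0110)·(0.0682)·(0.185)) = 1250
[L] = 0.173 mol/L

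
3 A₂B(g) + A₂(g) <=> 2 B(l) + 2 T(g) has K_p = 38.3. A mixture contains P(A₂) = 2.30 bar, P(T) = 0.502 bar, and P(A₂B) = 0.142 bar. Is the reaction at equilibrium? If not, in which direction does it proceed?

(B is a pure liquid — omitted from Q_p.)
Q_p = P(T)² / (P(A₂B)³·P(A₂)) = (0.502)² / ((0.142)³·(2.30)) = 38.3
Q_p = 38.3 = K_p, so the system is already at equilibrium.

at equilibrium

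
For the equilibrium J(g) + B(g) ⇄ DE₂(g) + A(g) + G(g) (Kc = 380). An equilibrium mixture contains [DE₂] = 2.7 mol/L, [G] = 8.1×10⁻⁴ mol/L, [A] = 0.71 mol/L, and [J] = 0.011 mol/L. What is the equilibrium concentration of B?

At equilibrium, Kc = [DE₂]·[A]·[G] / ([J]·[B]) = 380.
(2.7)·(0.71)·(8.1×10⁻⁴) / ((0.011)·([B])) = 380
[B] = 3.71×10⁻⁴ = 3.7×10⁻⁴ mol/L

[B] = 3.7×10⁻⁴ mol/L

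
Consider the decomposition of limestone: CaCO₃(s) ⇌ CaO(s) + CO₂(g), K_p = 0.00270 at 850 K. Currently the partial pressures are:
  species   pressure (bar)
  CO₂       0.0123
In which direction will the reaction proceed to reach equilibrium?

to the left

(CaCO₃, CaO are pure solids — omitted from Q_p.)
Q_p = P(CO₂) = 0.0123
Q_p = 0.0123 > K_p = 0.00270, so the reverse reaction proceeds.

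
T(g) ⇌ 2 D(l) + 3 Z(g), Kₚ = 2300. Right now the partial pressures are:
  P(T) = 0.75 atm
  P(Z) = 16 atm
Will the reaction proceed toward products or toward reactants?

(D is a pure liquid — omitted from Qₚ.)
Qₚ = P(Z)³ / P(T) = (16)³ / (0.75) = 5500
Qₚ = 5500 > Kₚ = 2300, so the reverse reaction proceeds.

in the reverse direction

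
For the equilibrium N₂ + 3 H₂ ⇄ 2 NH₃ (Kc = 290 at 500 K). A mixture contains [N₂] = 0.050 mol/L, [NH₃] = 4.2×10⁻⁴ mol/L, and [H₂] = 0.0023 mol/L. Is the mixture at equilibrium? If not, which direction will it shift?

yes, at equilibrium

Qc = [NH₃]² / ([N₂]·[H₂]³) = (4.2×10⁻⁴)² / ((0.050)·(0.0023)³) = 290
Qc = 290 = Kc; the system is at equilibrium.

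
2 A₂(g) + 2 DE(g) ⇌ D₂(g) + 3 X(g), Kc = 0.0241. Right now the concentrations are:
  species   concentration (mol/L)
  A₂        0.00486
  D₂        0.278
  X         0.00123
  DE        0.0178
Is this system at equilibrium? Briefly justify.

Qc = [D₂]·[X]³ / ([A₂]²·[DE]²) = (0.278)·(0.00123)³ / ((0.00486)²·(0.0178)²) = 0.0691
Qc = 0.0691 > Kc = 0.0241: net reverse reaction.

no; Q > K, reaction proceeds in reverse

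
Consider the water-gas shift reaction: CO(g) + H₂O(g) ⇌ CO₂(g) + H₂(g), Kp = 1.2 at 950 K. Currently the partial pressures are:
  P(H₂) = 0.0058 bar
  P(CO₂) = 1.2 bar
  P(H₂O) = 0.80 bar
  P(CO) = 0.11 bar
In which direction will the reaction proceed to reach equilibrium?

to the right

Qp = P(CO₂)·P(H₂) / (P(CO)·P(H₂O)) = (1.2)·(0.0058) / ((0.11)·(0.80)) = 0.079
Qp = 0.079 < Kp = 1.2, so the forward reaction proceeds.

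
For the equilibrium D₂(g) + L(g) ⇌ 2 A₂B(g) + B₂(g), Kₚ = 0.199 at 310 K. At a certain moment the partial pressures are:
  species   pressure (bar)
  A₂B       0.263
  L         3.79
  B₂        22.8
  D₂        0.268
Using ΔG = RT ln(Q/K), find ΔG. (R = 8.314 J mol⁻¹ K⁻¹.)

ΔG = 5.29 kJ/mol

Qₚ = P(A₂B)²·P(B₂) / (P(D₂)·P(L)) = (0.263)²·(22.8) / ((0.268)·(3.79)) = 1.55
ΔG = RT ln(Qₚ/Kₚ) = (8.314 J mol⁻¹ K⁻¹)(310 K) × ln(1.55/0.199)
   = (2.577 kJ/mol)(2.053) = 5.29 kJ/mol
ΔG > 0, so the forward reaction is non-spontaneous (proceeds in reverse).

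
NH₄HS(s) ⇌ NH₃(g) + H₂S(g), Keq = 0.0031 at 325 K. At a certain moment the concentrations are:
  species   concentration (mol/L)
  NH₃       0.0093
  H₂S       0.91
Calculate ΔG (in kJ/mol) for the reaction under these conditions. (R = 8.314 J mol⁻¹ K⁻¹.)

(NH₄HS is a pure solid — omitted from Q.)
Q = [NH₃]·[H₂S] = (0.0093)·(0.91) = 0.00846
ΔG = RT ln(Q/Keq) = (8.314 J mol⁻¹ K⁻¹)(325 K) × ln(0.00846/0.0031)
   = (2.702 kJ/mol)(1.004) = 2.71 kJ/mol
ΔG > 0, so the forward reaction is non-spontaneous (proceeds in reverse).

ΔG = 2.71 kJ/mol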